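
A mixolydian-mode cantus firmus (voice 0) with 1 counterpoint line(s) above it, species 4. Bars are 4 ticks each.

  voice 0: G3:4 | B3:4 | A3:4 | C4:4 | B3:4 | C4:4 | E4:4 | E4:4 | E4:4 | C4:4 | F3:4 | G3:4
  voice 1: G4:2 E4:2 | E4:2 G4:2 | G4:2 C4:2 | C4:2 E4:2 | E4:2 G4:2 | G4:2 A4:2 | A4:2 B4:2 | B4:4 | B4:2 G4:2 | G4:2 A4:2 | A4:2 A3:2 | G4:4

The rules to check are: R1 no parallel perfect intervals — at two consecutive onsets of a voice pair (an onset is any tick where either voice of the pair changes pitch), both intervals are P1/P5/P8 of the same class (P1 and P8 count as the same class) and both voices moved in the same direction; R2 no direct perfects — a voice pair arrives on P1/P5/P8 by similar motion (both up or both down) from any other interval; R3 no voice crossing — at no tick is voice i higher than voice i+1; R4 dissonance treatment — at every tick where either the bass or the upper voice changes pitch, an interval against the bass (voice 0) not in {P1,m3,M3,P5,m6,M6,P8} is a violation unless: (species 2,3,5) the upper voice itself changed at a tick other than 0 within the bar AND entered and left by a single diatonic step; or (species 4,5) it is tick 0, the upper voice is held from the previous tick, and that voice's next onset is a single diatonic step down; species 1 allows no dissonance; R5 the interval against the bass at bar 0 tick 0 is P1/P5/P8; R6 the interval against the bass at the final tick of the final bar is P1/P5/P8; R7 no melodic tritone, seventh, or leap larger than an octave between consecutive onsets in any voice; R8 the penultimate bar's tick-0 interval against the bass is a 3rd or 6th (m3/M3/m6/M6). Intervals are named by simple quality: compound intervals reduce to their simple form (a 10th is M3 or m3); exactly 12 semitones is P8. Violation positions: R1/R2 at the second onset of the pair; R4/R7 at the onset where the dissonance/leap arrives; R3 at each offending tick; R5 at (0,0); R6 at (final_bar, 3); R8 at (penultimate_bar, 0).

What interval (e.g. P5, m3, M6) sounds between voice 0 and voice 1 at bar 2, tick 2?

m3

voice 0=A3 voice 1=C4 -> m3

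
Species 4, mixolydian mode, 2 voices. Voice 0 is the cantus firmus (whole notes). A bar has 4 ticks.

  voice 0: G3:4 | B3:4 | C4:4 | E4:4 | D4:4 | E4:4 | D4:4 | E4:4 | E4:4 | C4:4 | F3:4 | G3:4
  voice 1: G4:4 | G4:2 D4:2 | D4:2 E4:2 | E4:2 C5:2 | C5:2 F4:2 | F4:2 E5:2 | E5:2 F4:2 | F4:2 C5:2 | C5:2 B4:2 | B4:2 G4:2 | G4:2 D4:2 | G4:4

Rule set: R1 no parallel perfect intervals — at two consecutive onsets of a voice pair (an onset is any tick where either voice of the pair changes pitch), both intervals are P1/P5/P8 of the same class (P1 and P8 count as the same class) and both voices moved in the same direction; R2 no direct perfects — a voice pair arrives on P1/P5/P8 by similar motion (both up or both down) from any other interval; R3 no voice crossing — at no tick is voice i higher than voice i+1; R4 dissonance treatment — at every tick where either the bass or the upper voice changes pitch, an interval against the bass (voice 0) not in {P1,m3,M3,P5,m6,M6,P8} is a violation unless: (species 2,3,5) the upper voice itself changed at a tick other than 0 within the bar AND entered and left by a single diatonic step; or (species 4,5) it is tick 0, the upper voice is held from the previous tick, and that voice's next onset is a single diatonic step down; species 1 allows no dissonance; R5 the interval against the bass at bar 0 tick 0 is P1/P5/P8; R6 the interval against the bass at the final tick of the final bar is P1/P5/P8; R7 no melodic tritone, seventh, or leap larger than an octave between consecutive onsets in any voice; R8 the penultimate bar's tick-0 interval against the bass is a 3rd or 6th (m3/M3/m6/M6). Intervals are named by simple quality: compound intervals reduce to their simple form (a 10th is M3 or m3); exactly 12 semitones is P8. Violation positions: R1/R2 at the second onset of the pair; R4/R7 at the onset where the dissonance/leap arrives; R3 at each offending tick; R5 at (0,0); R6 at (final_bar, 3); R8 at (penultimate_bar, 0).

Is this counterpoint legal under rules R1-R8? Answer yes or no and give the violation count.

No (11 violations)

bar 0: v0=G3 v1=G4 (P8)
bar 1: v0=B3 v1=G4 (m6)
bar 2: v0=C4 v1=D4 (M2)
bar 3: v0=E4 v1=E4 (P1)
bar 4: v0=D4 v1=C5 (m7)
bar 5: v0=E4 v1=F4 (m2)
bar 6: v0=D4 v1=E5 (M2)
bar 7: v0=E4 v1=F4 (m2)
bar 8: v0=E4 v1=C5 (m6)
bar 9: v0=C4 v1=B4 (M7)
bar 10: v0=F3 v1=G4 (M2)
bar 11: v0=G3 v1=G4 (P8)
  R4 @ bar2.0: C4/D4 M2 untreated
  R4 @ bar4.0: D4/C5 m7 untreated
  R4 @ bar5.0: E4/F4 m2 untreated
  R7 @ bar5.2: F4->E5 leap 11st
  R4 @ bar6.0: D4/E5 M2 untreated
  R7 @ bar6.2: E5->F4 leap 11st
  R4 @ bar7.0: E4/F4 m2 untreated
  R4 @ bar9.0: C4/B4 M7 untreated
  R4 @ bar10.0: F3/G4 M2 untreated
  R8 @ bar10.0: penult M2 not 3rd/6th
  R2 @ bar11.0: F3/D4 M6 -> G3/G4 P8 similar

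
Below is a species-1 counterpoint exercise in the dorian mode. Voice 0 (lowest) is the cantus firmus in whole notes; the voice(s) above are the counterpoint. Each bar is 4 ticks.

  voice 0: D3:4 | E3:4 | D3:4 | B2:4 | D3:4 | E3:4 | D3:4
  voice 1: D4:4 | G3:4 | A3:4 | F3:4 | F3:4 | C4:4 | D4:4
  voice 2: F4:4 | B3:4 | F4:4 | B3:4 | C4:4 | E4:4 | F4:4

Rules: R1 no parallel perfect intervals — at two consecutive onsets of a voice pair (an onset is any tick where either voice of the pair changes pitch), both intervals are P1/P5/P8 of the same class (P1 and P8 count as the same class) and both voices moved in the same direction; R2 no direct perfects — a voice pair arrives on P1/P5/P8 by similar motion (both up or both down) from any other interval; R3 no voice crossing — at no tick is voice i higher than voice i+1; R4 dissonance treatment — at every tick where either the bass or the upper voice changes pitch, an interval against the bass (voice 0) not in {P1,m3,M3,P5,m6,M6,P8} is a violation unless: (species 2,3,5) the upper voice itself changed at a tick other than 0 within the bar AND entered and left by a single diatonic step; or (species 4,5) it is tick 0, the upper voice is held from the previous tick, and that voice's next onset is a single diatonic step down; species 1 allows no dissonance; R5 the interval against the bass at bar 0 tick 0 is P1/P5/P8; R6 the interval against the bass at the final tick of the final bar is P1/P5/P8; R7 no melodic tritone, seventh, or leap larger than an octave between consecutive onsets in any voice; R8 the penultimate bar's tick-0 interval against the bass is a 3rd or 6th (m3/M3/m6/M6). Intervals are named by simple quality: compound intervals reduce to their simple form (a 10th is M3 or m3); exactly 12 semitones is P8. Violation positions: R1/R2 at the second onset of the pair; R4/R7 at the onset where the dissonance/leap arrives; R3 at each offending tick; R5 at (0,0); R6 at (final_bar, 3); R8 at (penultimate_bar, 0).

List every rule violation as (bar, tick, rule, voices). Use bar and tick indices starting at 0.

bar 0: v0=D3 v1=D4 v2=F4 downbeat m3
bar 1: v0=E3 v1=G3 v2=B3 downbeat P5
bar 2: v0=D3 v1=A3 v2=F4 downbeat m3
bar 3: v0=B2 v1=F3 v2=B3 downbeat P8
bar 4: v0=D3 v1=F3 v2=C4 downbeat m7
bar 5: v0=E3 v1=C4 v2=E4 downbeat P8
bar 6: v0=D3 v1=D4 v2=F4 downbeat m3
  -> R5 @ bar 0 tick 0 v(0, 2): opens on m3
  -> R7 @ bar 1 tick 0 v(2,): F4->B3 leap 6st
  -> R7 @ bar 2 tick 0 v(2,): B3->F4 leap 6st
  -> R2 @ bar 3 tick 0 v(0, 2): D3/F4 m3 -> B2/B3 P8 similar
  -> R4 @ bar 3 tick 0 v(0, 1): B2/F3 TT untreated
  -> R7 @ bar 3 tick 0 v(2,): F4->B3 leap 6st
  -> R4 @ bar 4 tick 0 v(0, 2): D3/C4 m7 untreated
  -> R2 @ bar 5 tick 0 v(0, 2): D3/C4 m7 -> E3/E4 P8 similar
  -> R8 @ bar 5 tick 0 v(0, 2): penult P8 not 3rd/6th
  -> R6 @ bar 6 tick 3 v(0, 2): closes on m3

(0, 0, R5, (0, 2))
(1, 0, R7, (2,))
(2, 0, R7, (2,))
(3, 0, R2, (0, 2))
(3, 0, R4, (0, 1))
(3, 0, R7, (2,))
(4, 0, R4, (0, 2))
(5, 0, R2, (0, 2))
(5, 0, R8, (0, 2))
(6, 3, R6, (0, 2))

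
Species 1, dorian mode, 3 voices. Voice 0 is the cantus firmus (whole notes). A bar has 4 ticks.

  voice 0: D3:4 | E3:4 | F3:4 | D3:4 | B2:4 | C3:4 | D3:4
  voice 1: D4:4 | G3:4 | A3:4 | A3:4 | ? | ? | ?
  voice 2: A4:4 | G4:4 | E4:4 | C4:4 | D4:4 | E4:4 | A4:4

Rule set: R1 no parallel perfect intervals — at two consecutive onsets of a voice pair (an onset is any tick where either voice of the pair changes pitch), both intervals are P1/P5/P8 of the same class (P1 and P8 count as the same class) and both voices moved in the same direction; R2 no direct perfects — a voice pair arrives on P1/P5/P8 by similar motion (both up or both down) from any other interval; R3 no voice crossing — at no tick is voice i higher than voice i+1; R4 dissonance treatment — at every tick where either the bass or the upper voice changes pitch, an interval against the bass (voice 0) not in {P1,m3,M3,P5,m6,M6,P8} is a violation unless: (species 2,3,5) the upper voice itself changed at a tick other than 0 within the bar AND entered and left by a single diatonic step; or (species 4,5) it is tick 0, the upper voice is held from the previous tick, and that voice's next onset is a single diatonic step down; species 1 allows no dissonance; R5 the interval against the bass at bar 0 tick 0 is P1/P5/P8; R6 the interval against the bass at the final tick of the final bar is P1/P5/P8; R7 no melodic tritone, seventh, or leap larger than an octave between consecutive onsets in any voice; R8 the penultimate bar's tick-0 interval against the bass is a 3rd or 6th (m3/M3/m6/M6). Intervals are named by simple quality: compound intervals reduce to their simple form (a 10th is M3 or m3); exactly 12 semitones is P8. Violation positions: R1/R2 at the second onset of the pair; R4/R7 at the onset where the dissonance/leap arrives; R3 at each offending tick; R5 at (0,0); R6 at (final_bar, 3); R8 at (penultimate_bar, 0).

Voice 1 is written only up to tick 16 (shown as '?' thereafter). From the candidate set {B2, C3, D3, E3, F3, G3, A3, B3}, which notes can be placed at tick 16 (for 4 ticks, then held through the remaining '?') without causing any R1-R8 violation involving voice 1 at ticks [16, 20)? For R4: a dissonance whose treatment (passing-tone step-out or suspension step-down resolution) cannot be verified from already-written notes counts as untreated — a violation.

B2: violates R2,R7
C3: violates R4
D3: legal
E3: violates R4
F3: violates R4
G3: legal
A3: violates R4
B3: legal

{B3, D3, G3}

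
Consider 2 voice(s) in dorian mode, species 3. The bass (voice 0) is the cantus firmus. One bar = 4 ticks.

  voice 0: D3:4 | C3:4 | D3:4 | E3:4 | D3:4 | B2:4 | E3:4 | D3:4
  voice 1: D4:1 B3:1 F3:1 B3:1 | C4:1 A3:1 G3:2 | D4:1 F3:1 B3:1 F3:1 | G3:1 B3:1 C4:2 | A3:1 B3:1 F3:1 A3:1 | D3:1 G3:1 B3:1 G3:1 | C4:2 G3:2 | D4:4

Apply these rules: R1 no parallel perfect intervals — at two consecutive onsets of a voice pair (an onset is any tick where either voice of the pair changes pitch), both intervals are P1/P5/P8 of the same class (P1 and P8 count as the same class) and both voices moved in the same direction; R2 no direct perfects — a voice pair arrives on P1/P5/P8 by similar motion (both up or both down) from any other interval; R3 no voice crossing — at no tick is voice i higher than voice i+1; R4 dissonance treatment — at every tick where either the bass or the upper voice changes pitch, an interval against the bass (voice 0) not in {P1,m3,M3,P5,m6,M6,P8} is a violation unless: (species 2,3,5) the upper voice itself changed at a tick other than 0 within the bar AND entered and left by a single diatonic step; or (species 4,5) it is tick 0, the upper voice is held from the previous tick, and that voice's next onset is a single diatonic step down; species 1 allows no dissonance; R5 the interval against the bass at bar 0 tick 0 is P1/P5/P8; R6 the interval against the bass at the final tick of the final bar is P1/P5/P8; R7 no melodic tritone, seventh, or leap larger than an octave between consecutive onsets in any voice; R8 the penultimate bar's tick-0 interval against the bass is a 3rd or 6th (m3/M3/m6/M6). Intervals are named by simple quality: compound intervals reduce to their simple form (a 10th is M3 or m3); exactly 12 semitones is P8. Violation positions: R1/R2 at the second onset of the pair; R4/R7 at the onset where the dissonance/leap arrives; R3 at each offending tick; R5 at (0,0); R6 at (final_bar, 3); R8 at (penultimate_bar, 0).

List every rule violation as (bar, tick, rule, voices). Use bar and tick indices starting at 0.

(0, 2, R7, (1,))
(0, 3, R7, (1,))
(2, 0, R2, (0, 1))
(2, 2, R7, (1,))
(2, 3, R7, (1,))
(4, 0, R2, (0, 1))
(4, 2, R7, (1,))

bar 0: v0=D3 v1=D4 downbeat P8
bar 1: v0=C3 v1=C4 downbeat P8
bar 2: v0=D3 v1=D4 downbeat P8
bar 3: v0=E3 v1=G3 downbeat m3
bar 4: v0=D3 v1=A3 downbeat P5
bar 5: v0=B2 v1=D3 downbeat m3
bar 6: v0=E3 v1=C4 downbeat m6
bar 7: v0=D3 v1=D4 downbeat P8
  -> R7 @ bar 0 tick 2 v(1,): B3->F3 leap 6st
  -> R7 @ bar 0 tick 3 v(1,): F3->B3 leap 6st
  -> R2 @ bar 2 tick 0 v(0, 1): C3/G3 P5 -> D3/D4 P8 similar
  -> R7 @ bar 2 tick 2 v(1,): F3->B3 leap 6st
  -> R7 @ bar 2 tick 3 v(1,): B3->F3 leap 6st
  -> R2 @ bar 4 tick 0 v(0, 1): E3/C4 m6 -> D3/A3 P5 similar
  -> R7 @ bar 4 tick 2 v(1,): B3->F3 leap 6st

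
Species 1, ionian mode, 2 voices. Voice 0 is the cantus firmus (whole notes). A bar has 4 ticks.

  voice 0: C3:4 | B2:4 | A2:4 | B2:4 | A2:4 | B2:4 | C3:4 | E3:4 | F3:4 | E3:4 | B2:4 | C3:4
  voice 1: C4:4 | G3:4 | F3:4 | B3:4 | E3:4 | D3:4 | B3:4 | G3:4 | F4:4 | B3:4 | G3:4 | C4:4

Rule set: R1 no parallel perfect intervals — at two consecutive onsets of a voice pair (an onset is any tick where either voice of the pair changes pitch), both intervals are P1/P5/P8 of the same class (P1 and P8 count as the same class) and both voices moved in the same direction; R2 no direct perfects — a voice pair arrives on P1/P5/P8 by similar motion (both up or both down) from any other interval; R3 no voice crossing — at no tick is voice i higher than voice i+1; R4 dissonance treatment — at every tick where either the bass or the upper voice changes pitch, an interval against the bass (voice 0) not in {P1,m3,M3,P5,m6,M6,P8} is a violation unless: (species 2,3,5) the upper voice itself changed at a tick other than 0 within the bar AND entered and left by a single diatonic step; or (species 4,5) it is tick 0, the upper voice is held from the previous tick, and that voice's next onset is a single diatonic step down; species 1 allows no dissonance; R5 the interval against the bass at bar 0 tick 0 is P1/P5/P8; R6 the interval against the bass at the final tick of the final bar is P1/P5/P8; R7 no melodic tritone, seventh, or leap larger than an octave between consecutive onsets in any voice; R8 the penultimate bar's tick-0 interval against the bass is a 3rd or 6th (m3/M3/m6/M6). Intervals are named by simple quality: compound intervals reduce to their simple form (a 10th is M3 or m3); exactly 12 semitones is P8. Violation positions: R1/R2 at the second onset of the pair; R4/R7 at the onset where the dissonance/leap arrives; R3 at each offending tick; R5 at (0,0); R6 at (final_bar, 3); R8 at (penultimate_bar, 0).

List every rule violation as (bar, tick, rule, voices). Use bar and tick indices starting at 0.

bar 0: v0=C3 v1=C4 downbeat P8
bar 1: v0=B2 v1=G3 downbeat m6
bar 2: v0=A2 v1=F3 downbeat m6
bar 3: v0=B2 v1=B3 downbeat P8
bar 4: v0=A2 v1=E3 downbeat P5
bar 5: v0=B2 v1=D3 downbeat m3
bar 6: v0=C3 v1=B3 downbeat M7
bar 7: v0=E3 v1=G3 downbeat m3
bar 8: v0=F3 v1=F4 downbeat P8
bar 9: v0=E3 v1=B3 downbeat P5
bar 10: v0=B2 v1=G3 downbeat m6
bar 11: v0=C3 v1=C4 downbeat P8
  -> R2 @ bar 3 tick 0 v(0, 1): A2/F3 m6 -> B2/B3 P8 similar
  -> R7 @ bar 3 tick 0 v(1,): F3->B3 leap 6st
  -> R2 @ bar 4 tick 0 v(0, 1): B2/B3 P8 -> A2/E3 P5 similar
  -> R4 @ bar 6 tick 0 v(0, 1): C3/B3 M7 untreated
  -> R2 @ bar 8 tick 0 v(0, 1): E3/G3 m3 -> F3/F4 P8 similar
  -> R7 @ bar 8 tick 0 v(1,): G3->F4 leap 10st
  -> R2 @ bar 9 tick 0 v(0, 1): F3/F4 P8 -> E3/B3 P5 similar
  -> R7 @ bar 9 tick 0 v(1,): F4->B3 leap 6st
  -> R2 @ bar 11 tick 0 v(0, 1): B2/G3 m6 -> C3/C4 P8 similar

(3, 0, R2, (0, 1))
(3, 0, R7, (1,))
(4, 0, R2, (0, 1))
(6, 0, R4, (0, 1))
(8, 0, R2, (0, 1))
(8, 0, R7, (1,))
(9, 0, R2, (0, 1))
(9, 0, R7, (1,))
(11, 0, R2, (0, 1))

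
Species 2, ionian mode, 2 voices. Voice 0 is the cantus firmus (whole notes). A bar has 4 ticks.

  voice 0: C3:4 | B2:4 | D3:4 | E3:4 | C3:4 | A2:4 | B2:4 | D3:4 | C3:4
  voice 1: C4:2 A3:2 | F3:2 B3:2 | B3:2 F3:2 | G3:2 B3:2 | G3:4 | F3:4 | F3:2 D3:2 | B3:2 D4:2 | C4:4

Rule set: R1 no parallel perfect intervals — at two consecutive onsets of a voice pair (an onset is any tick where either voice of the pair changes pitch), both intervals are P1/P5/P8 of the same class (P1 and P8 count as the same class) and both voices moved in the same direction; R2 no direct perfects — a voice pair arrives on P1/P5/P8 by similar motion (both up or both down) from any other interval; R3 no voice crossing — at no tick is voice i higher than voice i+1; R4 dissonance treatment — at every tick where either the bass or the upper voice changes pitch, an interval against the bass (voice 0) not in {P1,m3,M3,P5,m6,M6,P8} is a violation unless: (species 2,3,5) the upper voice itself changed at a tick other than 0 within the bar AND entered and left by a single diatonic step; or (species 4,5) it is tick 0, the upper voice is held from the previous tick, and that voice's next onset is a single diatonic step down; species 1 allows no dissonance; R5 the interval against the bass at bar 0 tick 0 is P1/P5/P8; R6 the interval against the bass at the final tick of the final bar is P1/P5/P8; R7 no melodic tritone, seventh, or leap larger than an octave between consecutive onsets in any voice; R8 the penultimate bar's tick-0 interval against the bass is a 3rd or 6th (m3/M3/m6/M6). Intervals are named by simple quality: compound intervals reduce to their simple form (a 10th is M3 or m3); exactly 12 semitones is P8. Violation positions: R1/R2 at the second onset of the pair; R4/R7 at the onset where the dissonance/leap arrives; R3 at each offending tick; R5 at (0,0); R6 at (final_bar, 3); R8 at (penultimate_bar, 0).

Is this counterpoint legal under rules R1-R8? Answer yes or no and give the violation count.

bar 0: v0=C3 v1=C4 (P8)
bar 1: v0=B2 v1=F3 (TT)
bar 2: v0=D3 v1=B3 (M6)
bar 3: v0=E3 v1=G3 (m3)
bar 4: v0=C3 v1=G3 (P5)
bar 5: v0=A2 v1=F3 (m6)
bar 6: v0=B2 v1=F3 (TT)
bar 7: v0=D3 v1=B3 (M6)
bar 8: v0=C3 v1=C4 (P8)
  R4 @ bar1.0: B2/F3 TT untreated
  R7 @ bar1.2: F3->B3 leap 6st
  R7 @ bar2.2: B3->F3 leap 6st
  R1 @ bar4.0: E3/B3 P5 -> C3/G3 P5 similar
  R4 @ bar6.0: B2/F3 TT untreated
  R1 @ bar8.0: D3/D4 P8 -> C3/C4 P8 similar

No (6 violations)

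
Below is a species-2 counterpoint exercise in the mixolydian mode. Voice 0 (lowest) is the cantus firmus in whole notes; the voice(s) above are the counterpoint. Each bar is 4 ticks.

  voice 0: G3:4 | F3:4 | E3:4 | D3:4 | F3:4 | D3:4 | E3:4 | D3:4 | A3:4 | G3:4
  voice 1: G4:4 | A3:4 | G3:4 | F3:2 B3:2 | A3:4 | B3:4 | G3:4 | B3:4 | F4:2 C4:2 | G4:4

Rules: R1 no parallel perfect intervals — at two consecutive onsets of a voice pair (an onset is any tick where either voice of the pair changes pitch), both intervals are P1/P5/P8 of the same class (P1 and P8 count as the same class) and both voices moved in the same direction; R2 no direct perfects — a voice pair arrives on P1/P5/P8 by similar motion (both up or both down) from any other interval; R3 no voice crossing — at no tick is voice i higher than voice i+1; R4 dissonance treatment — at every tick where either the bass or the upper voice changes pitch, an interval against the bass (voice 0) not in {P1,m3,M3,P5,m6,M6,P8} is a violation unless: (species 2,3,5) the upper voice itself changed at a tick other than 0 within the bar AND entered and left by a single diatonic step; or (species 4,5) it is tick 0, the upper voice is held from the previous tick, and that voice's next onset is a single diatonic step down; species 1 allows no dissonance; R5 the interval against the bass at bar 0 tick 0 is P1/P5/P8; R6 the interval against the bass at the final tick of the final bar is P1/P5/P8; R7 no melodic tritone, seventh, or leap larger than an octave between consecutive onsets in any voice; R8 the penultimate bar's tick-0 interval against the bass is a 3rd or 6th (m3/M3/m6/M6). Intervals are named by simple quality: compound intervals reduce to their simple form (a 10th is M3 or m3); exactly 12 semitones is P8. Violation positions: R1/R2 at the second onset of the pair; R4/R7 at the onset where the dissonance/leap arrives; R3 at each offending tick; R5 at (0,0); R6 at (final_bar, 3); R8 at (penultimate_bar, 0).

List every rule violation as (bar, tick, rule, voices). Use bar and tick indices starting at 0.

(1, 0, R7, (1,))
(3, 2, R7, (1,))
(8, 0, R7, (1,))

bar 0: v0=G3 v1=G4 downbeat P8
bar 1: v0=F3 v1=A3 downbeat M3
bar 2: v0=E3 v1=G3 downbeat m3
bar 3: v0=D3 v1=F3 downbeat m3
bar 4: v0=F3 v1=A3 downbeat M3
bar 5: v0=D3 v1=B3 downbeat M6
bar 6: v0=E3 v1=G3 downbeat m3
bar 7: v0=D3 v1=B3 downbeat M6
bar 8: v0=A3 v1=F4 downbeat m6
bar 9: v0=G3 v1=G4 downbeat P8
  -> R7 @ bar 1 tick 0 v(1,): G4->A3 leap 10st
  -> R7 @ bar 3 tick 2 v(1,): F3->B3 leap 6st
  -> R7 @ bar 8 tick 0 v(1,): B3->F4 leap 6st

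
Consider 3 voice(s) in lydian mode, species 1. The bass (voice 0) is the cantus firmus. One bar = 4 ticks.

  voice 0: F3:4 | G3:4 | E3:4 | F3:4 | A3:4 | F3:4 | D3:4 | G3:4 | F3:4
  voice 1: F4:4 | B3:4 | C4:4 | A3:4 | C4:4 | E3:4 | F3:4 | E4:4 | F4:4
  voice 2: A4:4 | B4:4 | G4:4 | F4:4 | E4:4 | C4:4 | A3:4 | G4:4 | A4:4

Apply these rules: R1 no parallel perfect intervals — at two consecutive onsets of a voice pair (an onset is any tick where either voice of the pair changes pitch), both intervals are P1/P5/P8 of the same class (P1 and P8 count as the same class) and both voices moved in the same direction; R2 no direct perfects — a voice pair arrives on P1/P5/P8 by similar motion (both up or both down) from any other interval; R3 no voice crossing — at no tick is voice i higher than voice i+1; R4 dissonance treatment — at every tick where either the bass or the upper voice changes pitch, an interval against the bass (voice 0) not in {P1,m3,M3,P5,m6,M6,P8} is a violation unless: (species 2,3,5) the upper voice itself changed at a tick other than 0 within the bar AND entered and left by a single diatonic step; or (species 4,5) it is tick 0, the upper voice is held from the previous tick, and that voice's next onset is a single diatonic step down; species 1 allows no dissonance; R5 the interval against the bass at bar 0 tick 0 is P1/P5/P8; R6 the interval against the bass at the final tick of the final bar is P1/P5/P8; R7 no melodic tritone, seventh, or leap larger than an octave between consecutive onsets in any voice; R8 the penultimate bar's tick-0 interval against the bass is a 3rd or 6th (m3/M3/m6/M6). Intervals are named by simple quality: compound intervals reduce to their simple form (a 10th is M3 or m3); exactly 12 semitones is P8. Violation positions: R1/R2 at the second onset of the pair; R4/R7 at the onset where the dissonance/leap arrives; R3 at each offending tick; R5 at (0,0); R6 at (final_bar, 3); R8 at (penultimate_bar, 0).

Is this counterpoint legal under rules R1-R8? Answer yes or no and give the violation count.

No (14 violations)

bar 0: v0=F3 v1=F4 v2=A4 (M3)
bar 1: v0=G3 v1=B3 v2=B4 (M3)
bar 2: v0=E3 v1=C4 v2=G4 (m3)
bar 3: v0=F3 v1=A3 v2=F4 (P8)
bar 4: v0=A3 v1=C4 v2=E4 (P5)
bar 5: v0=F3 v1=E3 v2=C4 (P5)
bar 6: v0=D3 v1=F3 v2=A3 (P5)
bar 7: v0=G3 v1=E4 v2=G4 (P8)
bar 8: v0=F3 v1=F4 v2=A4 (M3)
  R5 @ bar0.0: opens on M3
  R7 @ bar1.0: F4->B3 leap 6st
  R1 @ bar5.0: A3/E4 P5 -> F3/C4 P5 similar
  R3 @ bar5.0: F3 above E3
  R4 @ bar5.0: F3/E3 m2 untreated
  R3 @ bar5.1: F3 above E3
  R3 @ bar5.2: F3 above E3
  R3 @ bar5.3: F3 above E3
  R1 @ bar6.0: F3/C4 P5 -> D3/A3 P5 similar
  R2 @ bar7.0: D3/A3 P5 -> G3/G4 P8 similar
  R7 @ bar7.0: F3->E4 leap 11st
  R7 @ bar7.0: A3->G4 leap 10st
  R8 @ bar7.0: penult P8 not 3rd/6th
  R6 @ bar8.3: closes on M3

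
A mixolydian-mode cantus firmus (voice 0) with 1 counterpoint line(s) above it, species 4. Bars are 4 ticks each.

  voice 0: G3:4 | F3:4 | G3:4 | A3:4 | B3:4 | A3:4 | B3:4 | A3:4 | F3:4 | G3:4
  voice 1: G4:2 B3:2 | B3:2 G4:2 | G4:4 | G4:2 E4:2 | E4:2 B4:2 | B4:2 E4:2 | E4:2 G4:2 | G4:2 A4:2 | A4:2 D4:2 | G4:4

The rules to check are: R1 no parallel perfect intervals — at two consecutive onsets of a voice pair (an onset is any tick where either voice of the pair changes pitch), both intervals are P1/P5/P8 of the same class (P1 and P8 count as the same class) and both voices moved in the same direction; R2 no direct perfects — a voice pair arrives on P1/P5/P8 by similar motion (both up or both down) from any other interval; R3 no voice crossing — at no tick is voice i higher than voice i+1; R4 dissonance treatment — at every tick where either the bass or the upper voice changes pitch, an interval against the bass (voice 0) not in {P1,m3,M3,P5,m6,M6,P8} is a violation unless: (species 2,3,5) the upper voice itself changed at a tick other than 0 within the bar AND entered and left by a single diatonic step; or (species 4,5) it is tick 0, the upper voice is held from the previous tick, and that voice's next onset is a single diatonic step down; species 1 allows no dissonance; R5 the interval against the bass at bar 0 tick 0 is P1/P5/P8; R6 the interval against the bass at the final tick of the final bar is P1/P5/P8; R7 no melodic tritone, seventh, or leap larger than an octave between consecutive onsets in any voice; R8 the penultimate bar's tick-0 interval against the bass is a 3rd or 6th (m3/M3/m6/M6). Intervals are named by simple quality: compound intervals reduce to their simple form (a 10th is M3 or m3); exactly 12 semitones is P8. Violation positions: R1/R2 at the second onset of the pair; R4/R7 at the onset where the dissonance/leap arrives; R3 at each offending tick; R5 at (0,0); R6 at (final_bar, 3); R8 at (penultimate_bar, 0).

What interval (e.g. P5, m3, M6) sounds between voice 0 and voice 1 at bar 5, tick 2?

P5

voice 0=A3 voice 1=E4 -> P5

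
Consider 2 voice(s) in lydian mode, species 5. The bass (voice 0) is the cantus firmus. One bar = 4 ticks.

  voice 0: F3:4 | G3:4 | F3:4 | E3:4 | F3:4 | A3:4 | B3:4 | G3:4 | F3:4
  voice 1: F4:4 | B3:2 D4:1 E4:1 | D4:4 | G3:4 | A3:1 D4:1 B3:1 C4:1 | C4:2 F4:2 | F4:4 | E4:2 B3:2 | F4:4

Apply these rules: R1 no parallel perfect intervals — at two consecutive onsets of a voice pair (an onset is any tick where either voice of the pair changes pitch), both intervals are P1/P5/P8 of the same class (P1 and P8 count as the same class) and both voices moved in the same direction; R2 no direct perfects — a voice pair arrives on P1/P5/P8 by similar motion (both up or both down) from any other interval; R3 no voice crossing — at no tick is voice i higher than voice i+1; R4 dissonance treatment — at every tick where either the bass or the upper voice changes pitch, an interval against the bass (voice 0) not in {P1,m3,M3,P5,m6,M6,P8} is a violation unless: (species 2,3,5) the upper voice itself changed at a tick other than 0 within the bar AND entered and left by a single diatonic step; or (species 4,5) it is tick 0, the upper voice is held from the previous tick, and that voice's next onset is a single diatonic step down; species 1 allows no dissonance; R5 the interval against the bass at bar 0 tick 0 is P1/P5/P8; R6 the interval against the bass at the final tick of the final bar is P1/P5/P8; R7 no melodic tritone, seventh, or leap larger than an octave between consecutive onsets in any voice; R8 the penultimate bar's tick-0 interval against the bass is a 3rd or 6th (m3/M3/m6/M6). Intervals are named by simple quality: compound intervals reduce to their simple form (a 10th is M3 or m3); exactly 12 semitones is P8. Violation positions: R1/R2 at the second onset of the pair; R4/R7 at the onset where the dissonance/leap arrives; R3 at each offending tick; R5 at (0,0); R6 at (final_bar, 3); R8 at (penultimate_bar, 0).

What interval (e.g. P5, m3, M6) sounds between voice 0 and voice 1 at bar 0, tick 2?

P8

voice 0=F3 voice 1=F4 -> P8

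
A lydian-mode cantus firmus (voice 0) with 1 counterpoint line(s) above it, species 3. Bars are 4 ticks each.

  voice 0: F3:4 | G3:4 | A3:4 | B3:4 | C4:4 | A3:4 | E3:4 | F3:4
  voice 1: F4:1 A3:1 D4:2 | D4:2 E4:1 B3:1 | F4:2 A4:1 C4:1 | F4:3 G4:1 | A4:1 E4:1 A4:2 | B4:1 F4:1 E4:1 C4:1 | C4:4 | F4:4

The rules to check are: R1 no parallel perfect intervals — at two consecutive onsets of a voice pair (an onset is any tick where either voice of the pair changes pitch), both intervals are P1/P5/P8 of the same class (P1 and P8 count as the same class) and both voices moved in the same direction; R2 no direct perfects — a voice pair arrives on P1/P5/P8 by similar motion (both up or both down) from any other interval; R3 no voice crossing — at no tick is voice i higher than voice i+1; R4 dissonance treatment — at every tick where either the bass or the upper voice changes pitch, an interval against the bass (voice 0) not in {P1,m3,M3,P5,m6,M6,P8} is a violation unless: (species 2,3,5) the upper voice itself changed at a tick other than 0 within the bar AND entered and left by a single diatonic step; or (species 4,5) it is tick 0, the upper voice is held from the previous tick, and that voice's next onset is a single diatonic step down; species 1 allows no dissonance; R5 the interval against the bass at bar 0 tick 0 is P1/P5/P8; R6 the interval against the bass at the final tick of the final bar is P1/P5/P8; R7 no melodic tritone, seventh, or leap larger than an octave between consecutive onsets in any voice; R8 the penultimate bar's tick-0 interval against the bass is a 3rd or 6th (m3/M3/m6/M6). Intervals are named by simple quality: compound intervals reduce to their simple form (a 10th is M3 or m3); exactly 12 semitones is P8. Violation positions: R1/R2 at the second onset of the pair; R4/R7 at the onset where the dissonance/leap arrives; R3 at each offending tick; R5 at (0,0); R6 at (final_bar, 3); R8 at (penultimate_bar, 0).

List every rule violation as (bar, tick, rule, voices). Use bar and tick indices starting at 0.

(2, 0, R7, (1,))
(3, 0, R4, (0, 1))
(5, 0, R4, (0, 1))
(5, 1, R7, (1,))
(7, 0, R2, (0, 1))

bar 0: v0=F3 v1=F4 downbeat P8
bar 1: v0=G3 v1=D4 downbeat P5
bar 2: v0=A3 v1=F4 downbeat m6
bar 3: v0=B3 v1=F4 downbeat TT
bar 4: v0=C4 v1=A4 downbeat M6
bar 5: v0=A3 v1=B4 downbeat M2
bar 6: v0=E3 v1=C4 downbeat m6
bar 7: v0=F3 v1=F4 downbeat P8
  -> R7 @ bar 2 tick 0 v(1,): B3->F4 leap 6st
  -> R4 @ bar 3 tick 0 v(0, 1): B3/F4 TT untreated
  -> R4 @ bar 5 tick 0 v(0, 1): A3/B4 M2 untreated
  -> R7 @ bar 5 tick 1 v(1,): B4->F4 leap 6st
  -> R2 @ bar 7 tick 0 v(0, 1): E3/C4 m6 -> F3/F4 P8 similar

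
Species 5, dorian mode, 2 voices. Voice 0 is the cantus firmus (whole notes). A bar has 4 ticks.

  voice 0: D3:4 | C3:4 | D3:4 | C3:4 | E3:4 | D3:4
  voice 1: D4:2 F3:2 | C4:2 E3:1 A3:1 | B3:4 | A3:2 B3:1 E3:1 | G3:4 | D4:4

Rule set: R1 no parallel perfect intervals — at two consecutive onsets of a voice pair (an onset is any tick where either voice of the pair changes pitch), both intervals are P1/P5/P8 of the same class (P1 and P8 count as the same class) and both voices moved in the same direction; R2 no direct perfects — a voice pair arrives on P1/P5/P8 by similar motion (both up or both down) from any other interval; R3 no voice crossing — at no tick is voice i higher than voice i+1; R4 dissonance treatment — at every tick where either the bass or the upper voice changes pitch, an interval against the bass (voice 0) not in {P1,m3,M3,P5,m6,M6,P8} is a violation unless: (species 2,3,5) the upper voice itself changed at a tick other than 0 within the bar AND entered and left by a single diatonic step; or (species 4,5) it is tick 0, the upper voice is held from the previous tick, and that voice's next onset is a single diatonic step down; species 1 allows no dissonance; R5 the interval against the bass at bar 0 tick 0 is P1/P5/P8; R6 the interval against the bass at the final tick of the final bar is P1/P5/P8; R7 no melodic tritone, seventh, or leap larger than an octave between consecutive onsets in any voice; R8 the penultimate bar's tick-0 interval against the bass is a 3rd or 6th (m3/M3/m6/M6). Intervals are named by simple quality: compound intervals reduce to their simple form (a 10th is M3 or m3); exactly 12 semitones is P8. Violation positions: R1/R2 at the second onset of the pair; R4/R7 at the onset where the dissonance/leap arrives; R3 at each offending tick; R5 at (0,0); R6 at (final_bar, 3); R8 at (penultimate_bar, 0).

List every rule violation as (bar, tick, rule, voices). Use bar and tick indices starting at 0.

(3, 2, R4, (0, 1))

bar 0: v0=D3 v1=D4 downbeat P8
bar 1: v0=C3 v1=C4 downbeat P8
bar 2: v0=D3 v1=B3 downbeat M6
bar 3: v0=C3 v1=A3 downbeat M6
bar 4: v0=E3 v1=G3 downbeat m3
bar 5: v0=D3 v1=D4 downbeat P8
  -> R4 @ bar 3 tick 2 v(0, 1): C3/B3 M7 untreated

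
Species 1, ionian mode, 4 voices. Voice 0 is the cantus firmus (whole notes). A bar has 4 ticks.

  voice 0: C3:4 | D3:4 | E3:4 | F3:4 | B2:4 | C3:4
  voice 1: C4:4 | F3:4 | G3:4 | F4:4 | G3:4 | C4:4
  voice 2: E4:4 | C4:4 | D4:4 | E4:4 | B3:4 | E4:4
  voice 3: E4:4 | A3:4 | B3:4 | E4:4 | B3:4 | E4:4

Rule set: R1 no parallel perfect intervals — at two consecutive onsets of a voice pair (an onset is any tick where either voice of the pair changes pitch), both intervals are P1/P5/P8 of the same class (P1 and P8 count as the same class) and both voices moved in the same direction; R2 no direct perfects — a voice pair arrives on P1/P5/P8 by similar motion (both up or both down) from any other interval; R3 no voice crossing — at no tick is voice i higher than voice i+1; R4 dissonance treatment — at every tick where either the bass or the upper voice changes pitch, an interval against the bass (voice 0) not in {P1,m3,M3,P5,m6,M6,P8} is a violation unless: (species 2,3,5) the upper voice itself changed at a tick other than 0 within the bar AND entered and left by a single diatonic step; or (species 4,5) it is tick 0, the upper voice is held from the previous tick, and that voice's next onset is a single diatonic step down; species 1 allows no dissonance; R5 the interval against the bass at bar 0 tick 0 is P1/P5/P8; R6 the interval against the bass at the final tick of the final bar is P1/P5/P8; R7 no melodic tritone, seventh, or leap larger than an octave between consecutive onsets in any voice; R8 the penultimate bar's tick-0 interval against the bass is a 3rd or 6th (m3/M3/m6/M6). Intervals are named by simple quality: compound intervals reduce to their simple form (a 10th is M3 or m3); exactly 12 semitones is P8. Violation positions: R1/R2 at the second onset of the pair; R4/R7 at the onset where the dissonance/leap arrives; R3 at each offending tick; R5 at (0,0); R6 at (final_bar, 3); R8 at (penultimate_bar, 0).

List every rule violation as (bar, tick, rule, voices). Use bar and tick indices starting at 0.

bar 0: v0=C3 v1=C4 v2=E4 v3=E4 downbeat M3
bar 1: v0=D3 v1=F3 v2=C4 v3=A3 downbeat P5
bar 2: v0=E3 v1=G3 v2=D4 v3=B3 downbeat P5
bar 3: v0=F3 v1=F4 v2=E4 v3=E4 downbeat M7
bar 4: v0=B2 v1=G3 v2=B3 v3=B3 downbeat P8
bar 5: v0=C3 v1=C4 v2=E4 v3=E4 downbeat M3
  -> R5 @ bar 0 tick 0 v(0, 2): opens on M3
  -> R5 @ bar 0 tick 0 v(0, 3): opens on M3
  -> R2 @ bar 1 tick 0 v(1, 2): C4/E4 M3 -> F3/C4 P5 similar
  -> R3 @ bar 1 tick 0 v(2, 3): C4 above A3
  -> R4 @ bar 1 tick 0 v(0, 2): D3/C4 m7 untreated
  -> R3 @ bar 1 tick 1 v(2, 3): C4 above A3
  -> R3 @ bar 1 tick 2 v(2, 3): C4 above A3
  -> R3 @ bar 1 tick 3 v(2, 3): C4 above A3
  -> R1 @ bar 2 tick 0 v(0, 3): D3/A3 P5 -> E3/B3 P5 similar
  -> R1 @ bar 2 tick 0 v(1, 2): F3/C4 P5 -> G3/D4 P5 similar
  -> R3 @ bar 2 tick 0 v(2, 3): D4 above B3
  -> R4 @ bar 2 tick 0 v(0, 2): E3/D4 m7 untreated
  -> R3 @ bar 2 tick 1 v(2, 3): D4 above B3
  -> R3 @ bar 2 tick 2 v(2, 3): D4 above B3
  -> R3 @ bar 2 tick 3 v(2, 3): D4 above B3
  -> R2 @ bar 3 tick 0 v(0, 1): E3/G3 m3 -> F3/F4 P8 similar
  -> R2 @ bar 3 tick 0 v(2, 3): D4/B3 m3 -> E4/E4 P1 similar
  -> R3 @ bar 3 tick 0 v(1, 2): F4 above E4
  -> R4 @ bar 3 tick 0 v(0, 2): F3/E4 M7 untreated
  -> R4 @ bar 3 tick 0 v(0, 3): F3/E4 M7 untreated
  -> R7 @ bar 3 tick 0 v(1,): G3->F4 leap 10st
  -> R3 @ bar 3 tick 1 v(1, 2): F4 above E4
  -> R3 @ bar 3 tick 2 v(1, 2): F4 above E4
  -> R3 @ bar 3 tick 3 v(1, 2): F4 above E4
  -> R1 @ bar 4 tick 0 v(2, 3): E4/E4 P1 -> B3/B3 P1 similar
  -> R2 @ bar 4 tick 0 v(0, 2): F3/E4 M7 -> B2/B3 P8 similar
  -> R2 @ bar 4 tick 0 v(0, 3): F3/E4 M7 -> B2/B3 P8 similar
  -> R7 @ bar 4 tick 0 v(0,): F3->B2 leap 6st
  -> R7 @ bar 4 tick 0 v(1,): F4->G3 leap 10st
  -> R8 @ bar 4 tick 0 v(0, 2): penult P8 not 3rd/6th
  -> R8 @ bar 4 tick 0 v(0, 3): penult P8 not 3rd/6th
  -> R1 @ bar 5 tick 0 v(2, 3): B3/B3 P1 -> E4/E4 P1 similar
  -> R2 @ bar 5 tick 0 v(0, 1): B2/G3 m6 -> C3/C4 P8 similar
  -> R6 @ bar 5 tick 3 v(0, 2): closes on M3
  -> R6 @ bar 5 tick 3 v(0, 3): closes on M3

(0, 0, R5, (0, 2))
(0, 0, R5, (0, 3))
(1, 0, R2, (1, 2))
(1, 0, R3, (2, 3))
(1, 0, R4, (0, 2))
(1, 1, R3, (2, 3))
(1, 2, R3, (2, 3))
(1, 3, R3, (2, 3))
(2, 0, R1, (0, 3))
(2, 0, R1, (1, 2))
(2, 0, R3, (2, 3))
(2, 0, R4, (0, 2))
(2, 1, R3, (2, 3))
(2, 2, R3, (2, 3))
(2, 3, R3, (2, 3))
(3, 0, R2, (0, 1))
(3, 0, R2, (2, 3))
(3, 0, R3, (1, 2))
(3, 0, R4, (0, 2))
(3, 0, R4, (0, 3))
(3, 0, R7, (1,))
(3, 1, R3, (1, 2))
(3, 2, R3, (1, 2))
(3, 3, R3, (1, 2))
(4, 0, R1, (2, 3))
(4, 0, R2, (0, 2))
(4, 0, R2, (0, 3))
(4, 0, R7, (0,))
(4, 0, R7, (1,))
(4, 0, R8, (0, 2))
(4, 0, R8, (0, 3))
(5, 0, R1, (2, 3))
(5, 0, R2, (0, 1))
(5, 3, R6, (0, 2))
(5, 3, R6, (0, 3))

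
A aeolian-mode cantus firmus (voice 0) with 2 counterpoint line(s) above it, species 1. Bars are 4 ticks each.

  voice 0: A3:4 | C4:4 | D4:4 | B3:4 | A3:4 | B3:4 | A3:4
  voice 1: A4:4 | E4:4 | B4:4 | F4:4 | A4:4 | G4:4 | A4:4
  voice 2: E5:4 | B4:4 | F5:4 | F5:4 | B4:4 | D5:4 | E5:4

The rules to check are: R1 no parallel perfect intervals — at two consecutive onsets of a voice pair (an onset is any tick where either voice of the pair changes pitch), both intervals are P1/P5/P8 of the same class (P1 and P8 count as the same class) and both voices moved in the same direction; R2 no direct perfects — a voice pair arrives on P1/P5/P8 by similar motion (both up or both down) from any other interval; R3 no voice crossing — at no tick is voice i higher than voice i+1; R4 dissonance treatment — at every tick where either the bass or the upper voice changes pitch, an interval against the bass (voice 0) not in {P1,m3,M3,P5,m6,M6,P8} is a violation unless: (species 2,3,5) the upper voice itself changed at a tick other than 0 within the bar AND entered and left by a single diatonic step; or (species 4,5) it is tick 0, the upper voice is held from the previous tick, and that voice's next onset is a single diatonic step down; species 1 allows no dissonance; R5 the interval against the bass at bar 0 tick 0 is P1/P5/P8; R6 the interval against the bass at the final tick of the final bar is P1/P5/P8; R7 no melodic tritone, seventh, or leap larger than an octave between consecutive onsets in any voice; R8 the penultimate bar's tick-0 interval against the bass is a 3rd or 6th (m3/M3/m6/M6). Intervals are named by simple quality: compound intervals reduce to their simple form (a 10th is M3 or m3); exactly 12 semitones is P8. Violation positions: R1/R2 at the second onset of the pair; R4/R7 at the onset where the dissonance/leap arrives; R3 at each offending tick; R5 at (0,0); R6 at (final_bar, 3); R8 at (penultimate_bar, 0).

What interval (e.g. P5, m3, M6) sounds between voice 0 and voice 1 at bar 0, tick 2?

voice 0=A3 voice 1=A4 -> P8

P8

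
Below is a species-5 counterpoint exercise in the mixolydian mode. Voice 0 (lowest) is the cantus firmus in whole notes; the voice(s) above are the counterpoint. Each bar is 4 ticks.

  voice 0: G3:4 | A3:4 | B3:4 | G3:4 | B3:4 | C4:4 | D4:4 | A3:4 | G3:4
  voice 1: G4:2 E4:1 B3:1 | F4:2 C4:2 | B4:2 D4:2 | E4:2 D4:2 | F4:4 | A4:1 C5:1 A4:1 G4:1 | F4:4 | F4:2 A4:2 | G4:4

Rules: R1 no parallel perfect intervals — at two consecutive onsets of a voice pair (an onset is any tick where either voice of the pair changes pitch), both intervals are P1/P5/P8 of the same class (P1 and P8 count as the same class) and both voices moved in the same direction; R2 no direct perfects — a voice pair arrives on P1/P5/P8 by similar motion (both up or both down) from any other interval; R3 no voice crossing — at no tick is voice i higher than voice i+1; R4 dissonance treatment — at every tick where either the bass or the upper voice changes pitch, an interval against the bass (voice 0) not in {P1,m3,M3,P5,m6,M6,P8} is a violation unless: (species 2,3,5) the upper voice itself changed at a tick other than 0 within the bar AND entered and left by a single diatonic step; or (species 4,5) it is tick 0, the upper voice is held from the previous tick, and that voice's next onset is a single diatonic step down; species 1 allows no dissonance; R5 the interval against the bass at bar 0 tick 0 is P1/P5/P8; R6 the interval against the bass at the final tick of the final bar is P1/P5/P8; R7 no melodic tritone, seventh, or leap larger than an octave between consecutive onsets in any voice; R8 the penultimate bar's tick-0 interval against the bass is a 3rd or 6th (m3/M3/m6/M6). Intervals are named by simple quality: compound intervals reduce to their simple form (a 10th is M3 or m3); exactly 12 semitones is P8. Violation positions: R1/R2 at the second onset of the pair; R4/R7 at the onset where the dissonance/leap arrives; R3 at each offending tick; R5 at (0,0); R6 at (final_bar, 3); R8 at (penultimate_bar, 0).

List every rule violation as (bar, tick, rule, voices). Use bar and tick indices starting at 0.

(1, 0, R7, (1,))
(2, 0, R2, (0, 1))
(2, 0, R7, (1,))
(4, 0, R4, (0, 1))
(8, 0, R1, (0, 1))

bar 0: v0=G3 v1=G4 downbeat P8
bar 1: v0=A3 v1=F4 downbeat m6
bar 2: v0=B3 v1=B4 downbeat P8
bar 3: v0=G3 v1=E4 downbeat M6
bar 4: v0=B3 v1=F4 downbeat TT
bar 5: v0=C4 v1=A4 downbeat M6
bar 6: v0=D4 v1=F4 downbeat m3
bar 7: v0=A3 v1=F4 downbeat m6
bar 8: v0=G3 v1=G4 downbeat P8
  -> R7 @ bar 1 tick 0 v(1,): B3->F4 leap 6st
  -> R2 @ bar 2 tick 0 v(0, 1): A3/C4 m3 -> B3/B4 P8 similar
  -> R7 @ bar 2 tick 0 v(1,): C4->B4 leap 11st
  -> R4 @ bar 4 tick 0 v(0, 1): B3/F4 TT untreated
  -> R1 @ bar 8 tick 0 v(0, 1): A3/A4 P8 -> G3/G4 P8 similar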